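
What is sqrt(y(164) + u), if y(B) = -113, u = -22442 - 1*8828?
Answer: 3*I*sqrt(3487) ≈ 177.15*I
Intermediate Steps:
u = -31270 (u = -22442 - 8828 = -31270)
sqrt(y(164) + u) = sqrt(-113 - 31270) = sqrt(-31383) = 3*I*sqrt(3487)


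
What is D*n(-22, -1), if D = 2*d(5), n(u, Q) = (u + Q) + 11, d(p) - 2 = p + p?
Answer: -288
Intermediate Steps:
d(p) = 2 + 2*p (d(p) = 2 + (p + p) = 2 + 2*p)
n(u, Q) = 11 + Q + u (n(u, Q) = (Q + u) + 11 = 11 + Q + u)
D = 24 (D = 2*(2 + 2*5) = 2*(2 + 10) = 2*12 = 24)
D*n(-22, -1) = 24*(11 - 1 - 22) = 24*(-12) = -288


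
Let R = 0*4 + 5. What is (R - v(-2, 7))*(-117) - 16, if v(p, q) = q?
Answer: 218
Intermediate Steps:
R = 5 (R = 0 + 5 = 5)
(R - v(-2, 7))*(-117) - 16 = (5 - 1*7)*(-117) - 16 = (5 - 7)*(-117) - 16 = -2*(-117) - 16 = 234 - 16 = 218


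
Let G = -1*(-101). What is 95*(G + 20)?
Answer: 11495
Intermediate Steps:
G = 101
95*(G + 20) = 95*(101 + 20) = 95*121 = 11495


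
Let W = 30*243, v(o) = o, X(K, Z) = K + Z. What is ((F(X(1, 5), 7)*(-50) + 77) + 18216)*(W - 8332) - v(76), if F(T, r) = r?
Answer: -18696682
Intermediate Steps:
W = 7290
((F(X(1, 5), 7)*(-50) + 77) + 18216)*(W - 8332) - v(76) = ((7*(-50) + 77) + 18216)*(7290 - 8332) - 1*76 = ((-350 + 77) + 18216)*(-1042) - 76 = (-273 + 18216)*(-1042) - 76 = 17943*(-1042) - 76 = -18696606 - 76 = -18696682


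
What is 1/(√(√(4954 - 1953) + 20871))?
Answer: (20871 + √3001)^(-½) ≈ 0.0069129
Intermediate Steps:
1/(√(√(4954 - 1953) + 20871)) = 1/(√(√3001 + 20871)) = 1/(√(20871 + √3001)) = (20871 + √3001)^(-½)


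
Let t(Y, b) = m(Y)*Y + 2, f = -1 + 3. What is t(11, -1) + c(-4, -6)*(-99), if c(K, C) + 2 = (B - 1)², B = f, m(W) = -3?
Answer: 68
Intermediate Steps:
f = 2
B = 2
t(Y, b) = 2 - 3*Y (t(Y, b) = -3*Y + 2 = 2 - 3*Y)
c(K, C) = -1 (c(K, C) = -2 + (2 - 1)² = -2 + 1² = -2 + 1 = -1)
t(11, -1) + c(-4, -6)*(-99) = (2 - 3*11) - 1*(-99) = (2 - 33) + 99 = -31 + 99 = 68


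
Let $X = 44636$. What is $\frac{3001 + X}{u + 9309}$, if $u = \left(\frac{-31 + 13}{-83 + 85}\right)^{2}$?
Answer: $\frac{15879}{3130} \approx 5.0732$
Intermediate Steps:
$u = 81$ ($u = \left(- \frac{18}{2}\right)^{2} = \left(\left(-18\right) \frac{1}{2}\right)^{2} = \left(-9\right)^{2} = 81$)
$\frac{3001 + X}{u + 9309} = \frac{3001 + 44636}{81 + 9309} = \frac{47637}{9390} = 47637 \cdot \frac{1}{9390} = \frac{15879}{3130}$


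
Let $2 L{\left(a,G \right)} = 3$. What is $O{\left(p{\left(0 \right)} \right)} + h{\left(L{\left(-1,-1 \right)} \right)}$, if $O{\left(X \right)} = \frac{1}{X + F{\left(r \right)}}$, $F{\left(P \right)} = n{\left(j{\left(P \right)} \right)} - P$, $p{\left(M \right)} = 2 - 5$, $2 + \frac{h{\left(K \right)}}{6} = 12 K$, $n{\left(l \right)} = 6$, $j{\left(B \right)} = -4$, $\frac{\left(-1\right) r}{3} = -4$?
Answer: $\frac{863}{9} \approx 95.889$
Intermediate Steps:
$r = 12$ ($r = \left(-3\right) \left(-4\right) = 12$)
$L{\left(a,G \right)} = \frac{3}{2}$ ($L{\left(a,G \right)} = \frac{1}{2} \cdot 3 = \frac{3}{2}$)
$h{\left(K \right)} = -12 + 72 K$ ($h{\left(K \right)} = -12 + 6 \cdot 12 K = -12 + 72 K$)
$p{\left(M \right)} = -3$ ($p{\left(M \right)} = 2 - 5 = -3$)
$F{\left(P \right)} = 6 - P$
$O{\left(X \right)} = \frac{1}{-6 + X}$ ($O{\left(X \right)} = \frac{1}{X + \left(6 - 12\right)} = \frac{1}{X - 6} = \frac{1}{-6 + X}$)
$O{\left(p{\left(0 \right)} \right)} + h{\left(L{\left(-1,-1 \right)} \right)} = \frac{1}{-6 - 3} + \left(-12 + 72 \cdot \frac{3}{2}\right) = \frac{1}{-9} + \left(-12 + 108\right) = - \frac{1}{9} + 96 = \frac{863}{9}$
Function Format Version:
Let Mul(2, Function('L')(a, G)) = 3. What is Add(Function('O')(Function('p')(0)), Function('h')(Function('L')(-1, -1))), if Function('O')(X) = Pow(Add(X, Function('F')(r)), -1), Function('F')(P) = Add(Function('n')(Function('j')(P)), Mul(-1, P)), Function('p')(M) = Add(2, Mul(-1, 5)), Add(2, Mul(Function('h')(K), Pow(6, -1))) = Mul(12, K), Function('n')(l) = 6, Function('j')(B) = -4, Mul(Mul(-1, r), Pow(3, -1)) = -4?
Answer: Rational(863, 9) ≈ 95.889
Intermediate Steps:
r = 12 (r = Mul(-3, -4) = 12)
Function('L')(a, G) = Rational(3, 2) (Function('L')(a, G) = Mul(Rational(1, 2), 3) = Rational(3, 2))
Function('h')(K) = Add(-12, Mul(72, K)) (Function('h')(K) = Add(-12, Mul(6, Mul(12, K))) = Add(-12, Mul(72, K)))
Function('p')(M) = -3 (Function('p')(M) = Add(2, -5) = -3)
Function('F')(P) = Add(6, Mul(-1, P))
Function('O')(X) = Pow(Add(-6, X), -1) (Function('O')(X) = Pow(Add(X, Add(6, Mul(-1, 12))), -1) = Pow(Add(X, Add(6, -12)), -1) = Pow(Add(X, -6), -1) = Pow(Add(-6, X), -1))
Add(Function('O')(Function('p')(0)), Function('h')(Function('L')(-1, -1))) = Add(Pow(Add(-6, -3), -1), Add(-12, Mul(72, Rational(3, 2)))) = Add(Pow(-9, -1), Add(-12, 108)) = Add(Rational(-1, 9), 96) = Rational(863, 9)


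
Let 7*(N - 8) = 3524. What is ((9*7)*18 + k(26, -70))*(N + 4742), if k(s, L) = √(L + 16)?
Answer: 5957388 + 110322*I*√6/7 ≈ 5.9574e+6 + 38605.0*I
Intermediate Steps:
N = 3580/7 (N = 8 + (⅐)*3524 = 8 + 3524/7 = 3580/7 ≈ 511.43)
k(s, L) = √(16 + L)
((9*7)*18 + k(26, -70))*(N + 4742) = ((9*7)*18 + √(16 - 70))*(3580/7 + 4742) = (63*18 + √(-54))*(36774/7) = (1134 + 3*I*√6)*(36774/7) = 5957388 + 110322*I*√6/7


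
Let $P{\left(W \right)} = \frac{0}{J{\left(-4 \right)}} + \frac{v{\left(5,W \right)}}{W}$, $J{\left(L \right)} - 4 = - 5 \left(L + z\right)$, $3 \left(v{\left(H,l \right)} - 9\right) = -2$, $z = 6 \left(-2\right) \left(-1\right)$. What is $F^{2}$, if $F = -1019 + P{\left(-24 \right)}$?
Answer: $\frac{5386532449}{5184} \approx 1.0391 \cdot 10^{6}$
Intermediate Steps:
$z = 12$ ($z = \left(-12\right) \left(-1\right) = 12$)
$v{\left(H,l \right)} = \frac{25}{3}$ ($v{\left(H,l \right)} = 9 + \frac{1}{3} \left(-2\right) = 9 - \frac{2}{3} = \frac{25}{3}$)
$J{\left(L \right)} = -56 - 5 L$ ($J{\left(L \right)} = 4 - 5 \left(L + 12\right) = 4 - 5 \left(12 + L\right) = 4 - \left(60 + 5 L\right) = -56 - 5 L$)
$P{\left(W \right)} = \frac{25}{3 W}$ ($P{\left(W \right)} = \frac{0}{-56 - -20} + \frac{25}{3 W} = \frac{0}{-56 + 20} + \frac{25}{3 W} = \frac{0}{-36} + \frac{25}{3 W} = 0 \left(- \frac{1}{36}\right) + \frac{25}{3 W} = 0 + \frac{25}{3 W} = \frac{25}{3 W}$)
$F = - \frac{73393}{72}$ ($F = -1019 + \frac{25}{3 \left(-24\right)} = -1019 + \frac{25}{3} \left(- \frac{1}{24}\right) = -1019 - \frac{25}{72} = - \frac{73393}{72} \approx -1019.3$)
$F^{2} = \left(- \frac{73393}{72}\right)^{2} = \frac{5386532449}{5184}$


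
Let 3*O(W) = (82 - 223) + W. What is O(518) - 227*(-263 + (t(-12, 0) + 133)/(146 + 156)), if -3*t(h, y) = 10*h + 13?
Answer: 9014683/151 ≈ 59700.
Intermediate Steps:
O(W) = -47 + W/3 (O(W) = ((82 - 223) + W)/3 = (-141 + W)/3 = -47 + W/3)
t(h, y) = -13/3 - 10*h/3 (t(h, y) = -(10*h + 13)/3 = -(13 + 10*h)/3 = -13/3 - 10*h/3)
O(518) - 227*(-263 + (t(-12, 0) + 133)/(146 + 156)) = (-47 + (⅓)*518) - 227*(-263 + ((-13/3 - 10/3*(-12)) + 133)/(146 + 156)) = (-47 + 518/3) - 227*(-263 + ((-13/3 + 40) + 133)/302) = 377/3 - 227*(-263 + (107/3 + 133)*(1/302)) = 377/3 - 227*(-263 + (506/3)*(1/302)) = 377/3 - 227*(-263 + 253/453) = 377/3 - 227*(-118886)/453 = 377/3 - 1*(-26987122/453) = 377/3 + 26987122/453 = 9014683/151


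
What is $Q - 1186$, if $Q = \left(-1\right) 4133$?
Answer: $-5319$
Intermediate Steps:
$Q = -4133$
$Q - 1186 = -4133 - 1186 = -5319$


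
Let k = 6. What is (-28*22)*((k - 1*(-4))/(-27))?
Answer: 6160/27 ≈ 228.15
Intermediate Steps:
(-28*22)*((k - 1*(-4))/(-27)) = (-28*22)*((6 - 1*(-4))/(-27)) = -616*(6 + 4)*(-1)/27 = -6160*(-1)/27 = -616*(-10/27) = 6160/27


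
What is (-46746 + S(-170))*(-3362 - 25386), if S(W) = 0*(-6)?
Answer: 1343854008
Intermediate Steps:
S(W) = 0
(-46746 + S(-170))*(-3362 - 25386) = (-46746 + 0)*(-3362 - 25386) = -46746*(-28748) = 1343854008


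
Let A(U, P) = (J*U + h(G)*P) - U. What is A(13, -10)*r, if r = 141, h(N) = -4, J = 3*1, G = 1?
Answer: 9306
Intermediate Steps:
J = 3
A(U, P) = -4*P + 2*U (A(U, P) = (3*U - 4*P) - U = (-4*P + 3*U) - U = -4*P + 2*U)
A(13, -10)*r = (-4*(-10) + 2*13)*141 = (40 + 26)*141 = 66*141 = 9306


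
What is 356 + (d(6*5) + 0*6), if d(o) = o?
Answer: 386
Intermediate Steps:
356 + (d(6*5) + 0*6) = 356 + (6*5 + 0*6) = 356 + (30 + 0) = 356 + 30 = 386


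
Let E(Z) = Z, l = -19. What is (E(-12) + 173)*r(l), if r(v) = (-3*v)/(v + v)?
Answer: -483/2 ≈ -241.50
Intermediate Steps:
r(v) = -3/2 (r(v) = (-3*v)/((2*v)) = (-3*v)*(1/(2*v)) = -3/2)
(E(-12) + 173)*r(l) = (-12 + 173)*(-3/2) = 161*(-3/2) = -483/2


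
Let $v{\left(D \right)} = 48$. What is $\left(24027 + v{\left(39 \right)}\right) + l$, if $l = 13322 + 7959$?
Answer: $45356$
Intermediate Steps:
$l = 21281$
$\left(24027 + v{\left(39 \right)}\right) + l = \left(24027 + 48\right) + 21281 = 24075 + 21281 = 45356$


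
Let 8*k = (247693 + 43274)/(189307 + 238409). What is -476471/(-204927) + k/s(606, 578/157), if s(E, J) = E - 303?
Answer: 54895215338497/23607216613152 ≈ 2.3254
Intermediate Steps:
s(E, J) = -303 + E
k = 96989/1140576 (k = ((247693 + 43274)/(189307 + 238409))/8 = (290967/427716)/8 = (290967*(1/427716))/8 = (⅛)*(96989/142572) = 96989/1140576 ≈ 0.085035)
-476471/(-204927) + k/s(606, 578/157) = -476471/(-204927) + 96989/(1140576*(-303 + 606)) = -476471*(-1/204927) + (96989/1140576)/303 = 476471/204927 + (96989/1140576)*(1/303) = 476471/204927 + 96989/345594528 = 54895215338497/23607216613152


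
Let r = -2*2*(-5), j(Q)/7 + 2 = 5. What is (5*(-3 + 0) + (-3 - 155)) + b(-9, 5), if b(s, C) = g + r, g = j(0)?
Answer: -132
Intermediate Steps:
j(Q) = 21 (j(Q) = -14 + 7*5 = -14 + 35 = 21)
r = 20 (r = -4*(-5) = 20)
g = 21
b(s, C) = 41 (b(s, C) = 21 + 20 = 41)
(5*(-3 + 0) + (-3 - 155)) + b(-9, 5) = (5*(-3 + 0) + (-3 - 155)) + 41 = (5*(-3) - 158) + 41 = (-15 - 158) + 41 = -173 + 41 = -132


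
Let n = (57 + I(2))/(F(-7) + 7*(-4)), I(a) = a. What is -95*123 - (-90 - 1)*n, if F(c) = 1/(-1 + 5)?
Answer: -1318511/111 ≈ -11878.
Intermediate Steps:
F(c) = ¼ (F(c) = 1/4 = ¼)
n = -236/111 (n = (57 + 2)/(¼ + 7*(-4)) = 59/(¼ - 28) = 59/(-111/4) = 59*(-4/111) = -236/111 ≈ -2.1261)
-95*123 - (-90 - 1)*n = -95*123 - (-90 - 1)*(-236)/111 = -11685 - (-91)*(-236)/111 = -11685 - 1*21476/111 = -11685 - 21476/111 = -1318511/111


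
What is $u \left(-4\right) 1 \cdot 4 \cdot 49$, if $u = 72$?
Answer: $-56448$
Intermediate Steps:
$u \left(-4\right) 1 \cdot 4 \cdot 49 = 72 \left(-4\right) 1 \cdot 4 \cdot 49 = 72 \left(\left(-4\right) 4\right) 49 = 72 \left(-16\right) 49 = \left(-1152\right) 49 = -56448$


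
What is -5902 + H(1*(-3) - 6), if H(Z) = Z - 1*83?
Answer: -5994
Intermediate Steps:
H(Z) = -83 + Z (H(Z) = Z - 83 = -83 + Z)
-5902 + H(1*(-3) - 6) = -5902 + (-83 + (1*(-3) - 6)) = -5902 + (-83 + (-3 - 6)) = -5902 + (-83 - 9) = -5902 - 92 = -5994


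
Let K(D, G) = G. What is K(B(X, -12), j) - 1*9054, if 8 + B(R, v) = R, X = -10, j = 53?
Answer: -9001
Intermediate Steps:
B(R, v) = -8 + R
K(B(X, -12), j) - 1*9054 = 53 - 1*9054 = 53 - 9054 = -9001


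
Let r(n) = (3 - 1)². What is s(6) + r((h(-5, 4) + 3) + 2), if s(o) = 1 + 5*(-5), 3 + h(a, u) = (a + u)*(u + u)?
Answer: -20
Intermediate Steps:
h(a, u) = -3 + 2*u*(a + u) (h(a, u) = -3 + (a + u)*(u + u) = -3 + (a + u)*(2*u) = -3 + 2*u*(a + u))
s(o) = -24 (s(o) = 1 - 25 = -24)
r(n) = 4 (r(n) = 2² = 4)
s(6) + r((h(-5, 4) + 3) + 2) = -24 + 4 = -20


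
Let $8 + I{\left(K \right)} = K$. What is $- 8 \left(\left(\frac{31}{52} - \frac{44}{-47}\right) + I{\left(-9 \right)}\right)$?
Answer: $\frac{75606}{611} \approx 123.74$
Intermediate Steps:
$I{\left(K \right)} = -8 + K$
$- 8 \left(\left(\frac{31}{52} - \frac{44}{-47}\right) + I{\left(-9 \right)}\right) = - 8 \left(\left(\frac{31}{52} - \frac{44}{-47}\right) - 17\right) = - 8 \left(\left(31 \cdot \frac{1}{52} - - \frac{44}{47}\right) - 17\right) = - 8 \left(\left(\frac{31}{52} + \frac{44}{47}\right) - 17\right) = - 8 \left(\frac{3745}{2444} - 17\right) = \left(-8\right) \left(- \frac{37803}{2444}\right) = \frac{75606}{611}$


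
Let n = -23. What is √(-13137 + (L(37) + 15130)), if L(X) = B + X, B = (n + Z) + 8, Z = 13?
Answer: 26*√3 ≈ 45.033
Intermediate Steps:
B = -2 (B = (-23 + 13) + 8 = -10 + 8 = -2)
L(X) = -2 + X
√(-13137 + (L(37) + 15130)) = √(-13137 + ((-2 + 37) + 15130)) = √(-13137 + (35 + 15130)) = √(-13137 + 15165) = √2028 = 26*√3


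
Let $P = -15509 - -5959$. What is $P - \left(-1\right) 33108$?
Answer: $23558$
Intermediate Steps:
$P = -9550$ ($P = -15509 + 5959 = -9550$)
$P - \left(-1\right) 33108 = -9550 - \left(-1\right) 33108 = -9550 - -33108 = -9550 + 33108 = 23558$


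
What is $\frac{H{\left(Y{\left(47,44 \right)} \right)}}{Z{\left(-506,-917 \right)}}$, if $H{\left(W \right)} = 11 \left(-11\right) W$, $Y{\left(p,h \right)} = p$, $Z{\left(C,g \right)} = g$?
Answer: $\frac{5687}{917} \approx 6.2017$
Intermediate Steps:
$H{\left(W \right)} = - 121 W$
$\frac{H{\left(Y{\left(47,44 \right)} \right)}}{Z{\left(-506,-917 \right)}} = \frac{\left(-121\right) 47}{-917} = \left(-5687\right) \left(- \frac{1}{917}\right) = \frac{5687}{917}$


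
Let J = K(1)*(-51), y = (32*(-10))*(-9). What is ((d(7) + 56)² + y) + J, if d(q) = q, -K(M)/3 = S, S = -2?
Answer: 6543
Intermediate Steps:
K(M) = 6 (K(M) = -3*(-2) = 6)
y = 2880 (y = -320*(-9) = 2880)
J = -306 (J = 6*(-51) = -306)
((d(7) + 56)² + y) + J = ((7 + 56)² + 2880) - 306 = (63² + 2880) - 306 = (3969 + 2880) - 306 = 6849 - 306 = 6543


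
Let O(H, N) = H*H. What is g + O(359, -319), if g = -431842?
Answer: -302961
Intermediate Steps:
O(H, N) = H²
g + O(359, -319) = -431842 + 359² = -431842 + 128881 = -302961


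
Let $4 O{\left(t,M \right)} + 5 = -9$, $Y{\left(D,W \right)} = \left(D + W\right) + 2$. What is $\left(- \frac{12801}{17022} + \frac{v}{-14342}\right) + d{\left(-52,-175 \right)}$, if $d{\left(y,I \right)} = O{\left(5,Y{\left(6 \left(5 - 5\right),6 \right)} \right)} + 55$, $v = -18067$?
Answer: $\frac{2116102503}{40688254} \approx 52.008$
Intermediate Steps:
$Y{\left(D,W \right)} = 2 + D + W$
$O{\left(t,M \right)} = - \frac{7}{2}$ ($O{\left(t,M \right)} = - \frac{5}{4} + \frac{1}{4} \left(-9\right) = - \frac{5}{4} - \frac{9}{4} = - \frac{7}{2}$)
$d{\left(y,I \right)} = \frac{103}{2}$ ($d{\left(y,I \right)} = - \frac{7}{2} + 55 = \frac{103}{2}$)
$\left(- \frac{12801}{17022} + \frac{v}{-14342}\right) + d{\left(-52,-175 \right)} = \left(- \frac{12801}{17022} - \frac{18067}{-14342}\right) + \frac{103}{2} = \left(\left(-12801\right) \frac{1}{17022} - - \frac{18067}{14342}\right) + \frac{103}{2} = \left(- \frac{4267}{5674} + \frac{18067}{14342}\right) + \frac{103}{2} = \frac{10328711}{20344127} + \frac{103}{2} = \frac{2116102503}{40688254}$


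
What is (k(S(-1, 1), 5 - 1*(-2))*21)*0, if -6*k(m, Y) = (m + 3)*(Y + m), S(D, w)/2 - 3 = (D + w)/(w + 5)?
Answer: 0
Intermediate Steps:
S(D, w) = 6 + 2*(D + w)/(5 + w) (S(D, w) = 6 + 2*((D + w)/(w + 5)) = 6 + 2*((D + w)/(5 + w)) = 6 + 2*(D + w)/(5 + w))
k(m, Y) = -(3 + m)*(Y + m)/6 (k(m, Y) = -(m + 3)*(Y + m)/6 = -(3 + m)*(Y + m)/6)
(k(S(-1, 1), 5 - 1*(-2))*21)*0 = ((-(5 - 1*(-2))/2 - (15 - 1 + 4*1)/(5 + 1) - 4*(15 - 1 + 4*1)²/(5 + 1)²/6 - (5 - 1*(-2))*2*(15 - 1 + 4*1)/(5 + 1)/6)*21)*0 = ((-(5 + 2)/2 - (15 - 1 + 4)/6 - (15 - 1 + 4)²/9/6 - (5 + 2)*2*(15 - 1 + 4)/6/6)*21)*0 = ((-½*7 - 18/6 - (2*(⅙)*18)²/6 - ⅙*7*2*(⅙)*18)*21)*0 = ((-7/2 - ½*6 - ⅙*6² - ⅙*7*6)*21)*0 = ((-7/2 - 3 - ⅙*36 - 7)*21)*0 = ((-7/2 - 3 - 6 - 7)*21)*0 = -39/2*21*0 = -819/2*0 = 0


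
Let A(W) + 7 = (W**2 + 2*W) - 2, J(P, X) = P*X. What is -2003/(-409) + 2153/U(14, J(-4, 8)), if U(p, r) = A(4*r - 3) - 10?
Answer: 34691217/6903920 ≈ 5.0249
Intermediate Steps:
A(W) = -9 + W**2 + 2*W (A(W) = -7 + ((W**2 + 2*W) - 2) = -7 + (-2 + W**2 + 2*W) = -9 + W**2 + 2*W)
U(p, r) = -25 + (-3 + 4*r)**2 + 8*r (U(p, r) = (-9 + (4*r - 3)**2 + 2*(4*r - 3)) - 10 = (-9 + (-3 + 4*r)**2 + 2*(-3 + 4*r)) - 10 = (-9 + (-3 + 4*r)**2 + (-6 + 8*r)) - 10 = (-15 + (-3 + 4*r)**2 + 8*r) - 10 = -25 + (-3 + 4*r)**2 + 8*r)
-2003/(-409) + 2153/U(14, J(-4, 8)) = -2003/(-409) + 2153/(-16 - (-64)*8 + 16*(-4*8)**2) = -2003*(-1/409) + 2153/(-16 - 16*(-32) + 16*(-32)**2) = 2003/409 + 2153/(-16 + 512 + 16*1024) = 2003/409 + 2153/(-16 + 512 + 16384) = 2003/409 + 2153/16880 = 34691217/6903920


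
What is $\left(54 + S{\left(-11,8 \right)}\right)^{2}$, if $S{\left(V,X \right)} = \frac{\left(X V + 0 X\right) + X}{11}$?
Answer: $\frac{264196}{121} \approx 2183.4$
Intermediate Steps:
$S{\left(V,X \right)} = \frac{X}{11} + \frac{V X}{11}$ ($S{\left(V,X \right)} = \left(\left(V X + 0\right) + X\right) \frac{1}{11} = \left(V X + X\right) \frac{1}{11} = \left(X + V X\right) \frac{1}{11} = \frac{X}{11} + \frac{V X}{11}$)
$\left(54 + S{\left(-11,8 \right)}\right)^{2} = \left(54 + \frac{1}{11} \cdot 8 \left(1 - 11\right)\right)^{2} = \left(54 + \frac{1}{11} \cdot 8 \left(-10\right)\right)^{2} = \left(54 - \frac{80}{11}\right)^{2} = \left(\frac{514}{11}\right)^{2} = \frac{264196}{121}$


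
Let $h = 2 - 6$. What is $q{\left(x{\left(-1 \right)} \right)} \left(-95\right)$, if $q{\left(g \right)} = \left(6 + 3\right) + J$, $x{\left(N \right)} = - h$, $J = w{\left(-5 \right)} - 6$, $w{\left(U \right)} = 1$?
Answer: $-380$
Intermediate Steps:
$h = -4$ ($h = 2 - 6 = -4$)
$J = -5$ ($J = 1 - 6 = -5$)
$x{\left(N \right)} = 4$ ($x{\left(N \right)} = \left(-1\right) \left(-4\right) = 4$)
$q{\left(g \right)} = 4$ ($q{\left(g \right)} = \left(6 + 3\right) - 5 = 9 - 5 = 4$)
$q{\left(x{\left(-1 \right)} \right)} \left(-95\right) = 4 \left(-95\right) = -380$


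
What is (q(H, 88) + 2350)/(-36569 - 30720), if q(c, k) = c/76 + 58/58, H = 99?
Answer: -178775/5113964 ≈ -0.034958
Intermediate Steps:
q(c, k) = 1 + c/76 (q(c, k) = c*(1/76) + 58*(1/58) = c/76 + 1 = 1 + c/76)
(q(H, 88) + 2350)/(-36569 - 30720) = ((1 + (1/76)*99) + 2350)/(-36569 - 30720) = ((1 + 99/76) + 2350)/(-67289) = (175/76 + 2350)*(-1/67289) = (178775/76)*(-1/67289) = -178775/5113964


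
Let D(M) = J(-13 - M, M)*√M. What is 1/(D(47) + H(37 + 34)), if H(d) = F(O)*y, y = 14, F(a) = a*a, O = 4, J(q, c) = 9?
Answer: 224/46369 - 9*√47/46369 ≈ 0.0035002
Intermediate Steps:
F(a) = a²
D(M) = 9*√M
H(d) = 224 (H(d) = 4²*14 = 16*14 = 224)
1/(D(47) + H(37 + 34)) = 1/(9*√47 + 224) = 1/(224 + 9*√47)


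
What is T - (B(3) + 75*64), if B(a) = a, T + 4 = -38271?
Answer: -43078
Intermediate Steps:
T = -38275 (T = -4 - 38271 = -38275)
T - (B(3) + 75*64) = -38275 - (3 + 75*64) = -38275 - (3 + 4800) = -38275 - 1*4803 = -38275 - 4803 = -43078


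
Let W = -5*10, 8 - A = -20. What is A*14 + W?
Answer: 342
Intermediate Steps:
A = 28 (A = 8 - 1*(-20) = 8 + 20 = 28)
W = -50
A*14 + W = 28*14 - 50 = 392 - 50 = 342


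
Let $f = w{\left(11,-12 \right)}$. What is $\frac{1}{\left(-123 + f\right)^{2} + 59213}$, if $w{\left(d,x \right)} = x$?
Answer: $\frac{1}{77438} \approx 1.2914 \cdot 10^{-5}$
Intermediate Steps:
$f = -12$
$\frac{1}{\left(-123 + f\right)^{2} + 59213} = \frac{1}{\left(-123 - 12\right)^{2} + 59213} = \frac{1}{\left(-135\right)^{2} + 59213} = \frac{1}{18225 + 59213} = \frac{1}{77438}$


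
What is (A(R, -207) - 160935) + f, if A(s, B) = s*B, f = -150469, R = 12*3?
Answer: -318856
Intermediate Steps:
R = 36
A(s, B) = B*s
(A(R, -207) - 160935) + f = (-207*36 - 160935) - 150469 = (-7452 - 160935) - 150469 = -168387 - 150469 = -318856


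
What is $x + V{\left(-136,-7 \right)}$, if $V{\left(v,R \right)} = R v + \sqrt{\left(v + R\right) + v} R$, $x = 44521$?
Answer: $45473 - 21 i \sqrt{31} \approx 45473.0 - 116.92 i$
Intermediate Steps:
$V{\left(v,R \right)} = R v + R \sqrt{R + 2 v}$ ($V{\left(v,R \right)} = R v + \sqrt{\left(R + v\right) + v} R = R v + \sqrt{R + 2 v} R = R v + R \sqrt{R + 2 v}$)
$x + V{\left(-136,-7 \right)} = 44521 - 7 \left(-136 + \sqrt{-7 + 2 \left(-136\right)}\right) = 44521 - 7 \left(-136 + \sqrt{-7 - 272}\right) = 44521 - 7 \left(-136 + \sqrt{-279}\right) = 44521 - 7 \left(-136 + 3 i \sqrt{31}\right) = 44521 + \left(952 - 21 i \sqrt{31}\right) = 45473 - 21 i \sqrt{31}$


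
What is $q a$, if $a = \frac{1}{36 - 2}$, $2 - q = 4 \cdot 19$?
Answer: $- \frac{37}{17} \approx -2.1765$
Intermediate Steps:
$q = -74$ ($q = 2 - 4 \cdot 19 = 2 - 76 = -74$)
$a = \frac{1}{34} \approx 0.029412$
$q a = \left(-74\right) \frac{1}{34} = - \frac{37}{17}$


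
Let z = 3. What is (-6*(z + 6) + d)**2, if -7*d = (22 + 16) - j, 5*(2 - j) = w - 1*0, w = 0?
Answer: 171396/49 ≈ 3497.9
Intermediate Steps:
j = 2 (j = 2 - (0 - 1*0)/5 = 2 - (0 + 0)/5 = 2 - 1/5*0 = 2 + 0 = 2)
d = -36/7 (d = -((22 + 16) - 1*2)/7 = -(38 - 2)/7 = -1/7*36 = -36/7 ≈ -5.1429)
(-6*(z + 6) + d)**2 = (-6*(3 + 6) - 36/7)**2 = (-6*9 - 36/7)**2 = (-54 - 36/7)**2 = (-414/7)**2 = 171396/49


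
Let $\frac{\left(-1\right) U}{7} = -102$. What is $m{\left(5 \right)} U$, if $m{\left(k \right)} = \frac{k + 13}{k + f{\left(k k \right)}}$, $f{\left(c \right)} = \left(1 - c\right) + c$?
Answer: $2142$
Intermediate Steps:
$U = 714$ ($U = \left(-7\right) \left(-102\right) = 714$)
$f{\left(c \right)} = 1$
$m{\left(k \right)} = \frac{13 + k}{1 + k}$ ($m{\left(k \right)} = \frac{k + 13}{k + 1} = \frac{13 + k}{1 + k}$)
$m{\left(5 \right)} U = \frac{13 + 5}{1 + 5} \cdot 714 = \frac{1}{6} \cdot 18 \cdot 714 = 3 \cdot 714 = 2142$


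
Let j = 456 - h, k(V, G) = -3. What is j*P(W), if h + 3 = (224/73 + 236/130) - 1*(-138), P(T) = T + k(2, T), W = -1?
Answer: -5999884/4745 ≈ -1264.5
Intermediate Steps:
P(T) = -3 + T (P(T) = T - 3 = -3 + T)
h = 663749/4745 (h = -3 + ((224/73 + 236/130) - 1*(-138)) = -3 + ((224*(1/73) + 236*(1/130)) + 138) = -3 + ((224/73 + 118/65) + 138) = -3 + (23174/4745 + 138) = -3 + 677984/4745 = 663749/4745 ≈ 139.88)
j = 1499971/4745 (j = 456 - 1*663749/4745 = 456 - 663749/4745 = 1499971/4745 ≈ 316.12)
j*P(W) = 1499971*(-3 - 1)/4745 = (1499971/4745)*(-4) = -5999884/4745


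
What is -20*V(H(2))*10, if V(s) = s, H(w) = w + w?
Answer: -800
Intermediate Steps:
H(w) = 2*w
-20*V(H(2))*10 = -40*2*10 = -20*4*10 = -80*10 = -800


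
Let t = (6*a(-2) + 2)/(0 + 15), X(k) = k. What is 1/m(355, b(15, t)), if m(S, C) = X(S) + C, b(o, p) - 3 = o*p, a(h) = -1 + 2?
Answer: 1/366 ≈ 0.0027322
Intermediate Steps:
a(h) = 1
t = 8/15 (t = (6*1 + 2)/(0 + 15) = (6 + 2)/15 = 8*(1/15) = 8/15 ≈ 0.53333)
b(o, p) = 3 + o*p
m(S, C) = C + S (m(S, C) = S + C = C + S)
1/m(355, b(15, t)) = 1/((3 + 15*(8/15)) + 355) = 1/((3 + 8) + 355) = 1/(11 + 355) = 1/366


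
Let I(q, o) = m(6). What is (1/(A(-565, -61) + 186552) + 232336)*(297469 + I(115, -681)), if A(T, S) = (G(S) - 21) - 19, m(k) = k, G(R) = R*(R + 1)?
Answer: 13143576438372675/190172 ≈ 6.9114e+10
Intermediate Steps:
G(R) = R*(1 + R)
I(q, o) = 6
A(T, S) = -40 + S*(1 + S) (A(T, S) = (S*(1 + S) - 21) - 19 = (-21 + S*(1 + S)) - 19 = -40 + S*(1 + S))
(1/(A(-565, -61) + 186552) + 232336)*(297469 + I(115, -681)) = (1/((-40 - 61*(1 - 61)) + 186552) + 232336)*(297469 + 6) = (1/((-40 - 61*(-60)) + 186552) + 232336)*297475 = (1/((-40 + 3660) + 186552) + 232336)*297475 = (1/(3620 + 186552) + 232336)*297475 = (1/190172 + 232336)*297475 = (44183801793/190172)*297475 = 13143576438372675/190172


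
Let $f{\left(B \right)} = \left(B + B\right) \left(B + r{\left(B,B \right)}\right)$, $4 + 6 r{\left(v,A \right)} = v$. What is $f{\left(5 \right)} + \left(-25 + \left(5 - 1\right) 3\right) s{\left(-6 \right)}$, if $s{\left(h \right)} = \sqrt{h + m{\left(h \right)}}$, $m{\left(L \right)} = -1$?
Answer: $\frac{155}{3} - 13 i \sqrt{7} \approx 51.667 - 34.395 i$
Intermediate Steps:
$r{\left(v,A \right)} = - \frac{2}{3} + \frac{v}{6}$
$f{\left(B \right)} = 2 B \left(- \frac{2}{3} + \frac{7 B}{6}\right)$ ($f{\left(B \right)} = \left(B + B\right) \left(B + \left(- \frac{2}{3} + \frac{B}{6}\right)\right) = 2 B \left(- \frac{2}{3} + \frac{7 B}{6}\right)$)
$s{\left(h \right)} = \sqrt{-1 + h}$ ($s{\left(h \right)} = \sqrt{h - 1} = \sqrt{-1 + h}$)
$f{\left(5 \right)} + \left(-25 + \left(5 - 1\right) 3\right) s{\left(-6 \right)} = \frac{1}{3} \cdot 5 \left(-4 + 7 \cdot 5\right) + \left(-25 + \left(5 - 1\right) 3\right) \sqrt{-1 - 6} = \frac{1}{3} \cdot 5 \left(-4 + 35\right) + \left(-25 + 4 \cdot 3\right) \sqrt{-7} = \frac{1}{3} \cdot 5 \cdot 31 + \left(-25 + 12\right) i \sqrt{7} = \frac{155}{3} - 13 i \sqrt{7}$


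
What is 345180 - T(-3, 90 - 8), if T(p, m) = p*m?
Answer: 345426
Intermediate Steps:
T(p, m) = m*p
345180 - T(-3, 90 - 8) = 345180 - (90 - 8)*(-3) = 345180 - 82*(-3) = 345180 - 1*(-246) = 345180 + 246 = 345426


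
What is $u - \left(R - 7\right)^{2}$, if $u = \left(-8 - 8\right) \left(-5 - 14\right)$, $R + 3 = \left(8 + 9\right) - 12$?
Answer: $279$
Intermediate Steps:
$R = 2$ ($R = -3 + \left(\left(8 + 9\right) - 12\right) = -3 + \left(17 - 12\right) = -3 + 5 = 2$)
$u = 304$ ($u = \left(-16\right) \left(-19\right) = 304$)
$u - \left(R - 7\right)^{2} = 304 - \left(2 - 7\right)^{2} = 304 - \left(-5\right)^{2} = 304 - 25 = 279$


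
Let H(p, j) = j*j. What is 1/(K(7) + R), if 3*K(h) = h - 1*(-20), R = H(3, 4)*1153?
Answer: 1/18457 ≈ 5.4180e-5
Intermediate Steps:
H(p, j) = j**2
R = 18448 (R = 4**2*1153 = 16*1153 = 18448)
K(h) = 20/3 + h/3 (K(h) = (h - 1*(-20))/3 = (h + 20)/3 = (20 + h)/3 = 20/3 + h/3)
1/(K(7) + R) = 1/((20/3 + (1/3)*7) + 18448) = 1/((20/3 + 7/3) + 18448) = 1/(9 + 18448) = 1/18457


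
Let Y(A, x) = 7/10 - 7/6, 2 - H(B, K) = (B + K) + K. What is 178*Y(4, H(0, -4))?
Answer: -1246/15 ≈ -83.067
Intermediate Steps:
H(B, K) = 2 - B - 2*K (H(B, K) = 2 - ((B + K) + K) = 2 - (B + 2*K) = 2 + (-B - 2*K) = 2 - B - 2*K)
Y(A, x) = -7/15 (Y(A, x) = 7*(1/10) - 7*1/6 = 7/10 - 7/6 = -7/15)
178*Y(4, H(0, -4)) = 178*(-7/15) = -1246/15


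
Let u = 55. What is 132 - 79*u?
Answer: -4213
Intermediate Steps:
132 - 79*u = 132 - 79*55 = 132 - 4345 = -4213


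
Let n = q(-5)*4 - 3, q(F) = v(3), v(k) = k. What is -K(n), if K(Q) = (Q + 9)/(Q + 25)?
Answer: -9/17 ≈ -0.52941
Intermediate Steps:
q(F) = 3
n = 9 (n = 3*4 - 3 = 12 - 3 = 9)
K(Q) = (9 + Q)/(25 + Q)
-K(n) = -(9 + 9)/(25 + 9) = -18/34 = -1*9/17 = -9/17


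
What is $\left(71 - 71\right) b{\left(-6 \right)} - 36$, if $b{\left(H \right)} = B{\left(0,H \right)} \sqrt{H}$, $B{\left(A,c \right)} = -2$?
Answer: $-36$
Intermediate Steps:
$b{\left(H \right)} = - 2 \sqrt{H}$
$\left(71 - 71\right) b{\left(-6 \right)} - 36 = \left(71 - 71\right) \left(- 2 \sqrt{-6}\right) - 36 = 0 \left(- 2 i \sqrt{6}\right) - 36 = 0 - 36 = -36$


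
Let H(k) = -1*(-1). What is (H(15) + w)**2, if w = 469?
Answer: 220900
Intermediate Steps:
H(k) = 1
(H(15) + w)**2 = (1 + 469)**2 = 470**2 = 220900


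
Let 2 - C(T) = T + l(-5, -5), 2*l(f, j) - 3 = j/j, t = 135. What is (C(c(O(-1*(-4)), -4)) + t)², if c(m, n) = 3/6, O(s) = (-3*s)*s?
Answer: 72361/4 ≈ 18090.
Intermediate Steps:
O(s) = -3*s²
l(f, j) = 2 (l(f, j) = 3/2 + (j/j)/2 = 3/2 + (½)*1 = 3/2 + ½ = 2)
c(m, n) = ½ (c(m, n) = 3*(⅙) = ½)
C(T) = -T (C(T) = 2 - (T + 2) = 2 - (2 + T) = 2 + (-2 - T) = -T)
(C(c(O(-1*(-4)), -4)) + t)² = (-1*½ + 135)² = (-½ + 135)² = (269/2)² = 72361/4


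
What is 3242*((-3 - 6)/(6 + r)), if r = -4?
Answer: -14589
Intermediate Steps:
3242*((-3 - 6)/(6 + r)) = 3242*((-3 - 6)/(6 - 4)) = 3242*(-9/2) = -14589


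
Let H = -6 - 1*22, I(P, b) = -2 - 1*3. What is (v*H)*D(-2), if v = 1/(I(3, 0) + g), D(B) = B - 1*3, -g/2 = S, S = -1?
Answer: -140/3 ≈ -46.667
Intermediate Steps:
I(P, b) = -5 (I(P, b) = -2 - 3 = -5)
g = 2 (g = -2*(-1) = 2)
D(B) = -3 + B (D(B) = B - 3 = -3 + B)
H = -28 (H = -6 - 22 = -28)
v = -⅓ (v = 1/(-5 + 2) = 1/(-3) = -⅓ ≈ -0.33333)
(v*H)*D(-2) = (-⅓*(-28))*(-3 - 2) = (28/3)*(-5) = -140/3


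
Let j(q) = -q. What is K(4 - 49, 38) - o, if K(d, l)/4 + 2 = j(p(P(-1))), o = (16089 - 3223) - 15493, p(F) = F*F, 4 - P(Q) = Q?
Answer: 2519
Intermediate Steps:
P(Q) = 4 - Q
p(F) = F**2
o = -2627 (o = 12866 - 15493 = -2627)
K(d, l) = -108 (K(d, l) = -8 + 4*(-(4 - 1*(-1))**2) = -8 + 4*(-(4 + 1)**2) = -8 + 4*(-1*5**2) = -8 + 4*(-1*25) = -8 + 4*(-25) = -8 - 100 = -108)
K(4 - 49, 38) - o = -108 - 1*(-2627) = -108 + 2627 = 2519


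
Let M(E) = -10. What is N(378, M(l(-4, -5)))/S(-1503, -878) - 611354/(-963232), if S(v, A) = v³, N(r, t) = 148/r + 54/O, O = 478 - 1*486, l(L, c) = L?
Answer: 196155960616498259/309057759823358448 ≈ 0.63469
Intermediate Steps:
O = -8 (O = 478 - 486 = -8)
N(r, t) = -27/4 + 148/r (N(r, t) = 148/r + 54/(-8) = 148/r + 54*(-⅛) = 148/r - 27/4 = -27/4 + 148/r)
N(378, M(l(-4, -5)))/S(-1503, -878) - 611354/(-963232) = (-27/4 + 148/378)/((-1503)³) - 611354/(-963232) = (-27/4 + 148*(1/378))/(-3395290527) - 611354*(-1/963232) = (-27/4 + 74/189)*(-1/3395290527) + 305677/481616 = -4807/756*(-1/3395290527) + 305677/481616 = 4807/2566839638412 + 305677/481616 = 196155960616498259/309057759823358448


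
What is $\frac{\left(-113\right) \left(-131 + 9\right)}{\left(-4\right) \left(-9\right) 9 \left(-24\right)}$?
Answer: $- \frac{6893}{3888} \approx -1.7729$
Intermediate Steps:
$\frac{\left(-113\right) \left(-131 + 9\right)}{\left(-4\right) \left(-9\right) 9 \left(-24\right)} = \frac{\left(-113\right) \left(-122\right)}{36 \cdot 9 \left(-24\right)} = \frac{13786}{324 \left(-24\right)} = \frac{13786}{-7776} = 13786 \left(- \frac{1}{7776}\right) = - \frac{6893}{3888}$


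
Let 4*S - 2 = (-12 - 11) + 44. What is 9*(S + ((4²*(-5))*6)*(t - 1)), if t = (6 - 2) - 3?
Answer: 207/4 ≈ 51.750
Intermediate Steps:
t = 1 (t = 4 - 3 = 1)
S = 23/4 (S = ½ + ((-12 - 11) + 44)/4 = ½ + (-23 + 44)/4 = ½ + (¼)*21 = ½ + 21/4 = 23/4 ≈ 5.7500)
9*(S + ((4²*(-5))*6)*(t - 1)) = 9*(23/4 + ((4²*(-5))*6)*(1 - 1)) = 9*(23/4 + ((16*(-5))*6)*0) = 9*(23/4 - 80*6*0) = 9*(23/4 - 480*0) = 9*(23/4 + 0) = 9*(23/4) = 207/4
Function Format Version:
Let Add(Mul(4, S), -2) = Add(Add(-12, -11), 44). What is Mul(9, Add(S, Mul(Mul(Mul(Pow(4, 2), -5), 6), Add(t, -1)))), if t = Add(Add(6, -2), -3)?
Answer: Rational(207, 4) ≈ 51.750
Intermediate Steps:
t = 1 (t = Add(4, -3) = 1)
S = Rational(23, 4) (S = Add(Rational(1, 2), Mul(Rational(1, 4), Add(Add(-12, -11), 44))) = Add(Rational(1, 2), Mul(Rational(1, 4), Add(-23, 44))) = Add(Rational(1, 2), Mul(Rational(1, 4), 21)) = Add(Rational(1, 2), Rational(21, 4)) = Rational(23, 4) ≈ 5.7500)
Mul(9, Add(S, Mul(Mul(Mul(Pow(4, 2), -5), 6), Add(t, -1)))) = Mul(9, Add(Rational(23, 4), Mul(Mul(Mul(Pow(4, 2), -5), 6), Add(1, -1)))) = Mul(9, Add(Rational(23, 4), Mul(Mul(Mul(16, -5), 6), 0))) = Mul(9, Add(Rational(23, 4), Mul(Mul(-80, 6), 0))) = Mul(9, Add(Rational(23, 4), Mul(-480, 0))) = Mul(9, Add(Rational(23, 4), 0)) = Mul(9, Rational(23, 4)) = Rational(207, 4)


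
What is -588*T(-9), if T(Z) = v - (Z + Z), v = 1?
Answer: -11172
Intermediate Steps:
T(Z) = 1 - 2*Z (T(Z) = 1 - (Z + Z) = 1 - 2*Z)
-588*T(-9) = -588*(1 - 2*(-9)) = -588*(1 + 18) = -588*19 = -11172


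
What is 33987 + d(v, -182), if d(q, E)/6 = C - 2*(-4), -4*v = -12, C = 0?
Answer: 34035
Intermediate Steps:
v = 3 (v = -1/4*(-12) = 3)
d(q, E) = 48 (d(q, E) = 6*(0 - 2*(-4)) = 6*(0 + 8) = 6*8 = 48)
33987 + d(v, -182) = 33987 + 48 = 34035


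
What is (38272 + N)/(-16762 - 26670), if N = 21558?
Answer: -29915/21716 ≈ -1.3776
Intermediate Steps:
(38272 + N)/(-16762 - 26670) = (38272 + 21558)/(-16762 - 26670) = 59830/(-43432) = 59830*(-1/43432) = -29915/21716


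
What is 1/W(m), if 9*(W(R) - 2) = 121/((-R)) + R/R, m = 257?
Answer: 2313/4762 ≈ 0.48572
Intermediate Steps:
W(R) = 19/9 - 121/(9*R) (W(R) = 2 + (121/((-R)) + R/R)/9 = 2 + (121*(-1/R) + 1)/9 = 2 + (-121/R + 1)/9 = 2 + (1 - 121/R)/9 = 2 + (1/9 - 121/(9*R)) = 19/9 - 121/(9*R))
1/W(m) = 1/((1/9)*(-121 + 19*257)/257) = 1/((1/9)*(1/257)*(-121 + 4883)) = 1/((1/9)*(1/257)*4762) = 1/(4762/2313) = 2313/4762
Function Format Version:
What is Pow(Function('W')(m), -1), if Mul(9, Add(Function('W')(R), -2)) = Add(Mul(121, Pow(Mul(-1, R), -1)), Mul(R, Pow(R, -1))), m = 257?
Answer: Rational(2313, 4762) ≈ 0.48572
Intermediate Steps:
Function('W')(R) = Add(Rational(19, 9), Mul(Rational(-121, 9), Pow(R, -1))) (Function('W')(R) = Add(2, Mul(Rational(1, 9), Add(Mul(121, Pow(Mul(-1, R), -1)), Mul(R, Pow(R, -1))))) = Add(2, Mul(Rational(1, 9), Add(Mul(121, Mul(-1, Pow(R, -1))), 1))) = Add(2, Mul(Rational(1, 9), Add(Mul(-121, Pow(R, -1)), 1))) = Add(2, Mul(Rational(1, 9), Add(1, Mul(-121, Pow(R, -1))))) = Add(2, Add(Rational(1, 9), Mul(Rational(-121, 9), Pow(R, -1)))) = Add(Rational(19, 9), Mul(Rational(-121, 9), Pow(R, -1))))
Pow(Function('W')(m), -1) = Pow(Mul(Rational(1, 9), Pow(257, -1), Add(-121, Mul(19, 257))), -1) = Pow(Mul(Rational(1, 9), Rational(1, 257), Add(-121, 4883)), -1) = Pow(Mul(Rational(1, 9), Rational(1, 257), 4762), -1) = Pow(Rational(4762, 2313), -1) = Rational(2313, 4762)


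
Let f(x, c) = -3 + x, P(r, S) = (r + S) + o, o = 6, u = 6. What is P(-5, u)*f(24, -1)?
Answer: 147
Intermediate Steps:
P(r, S) = 6 + S + r (P(r, S) = (r + S) + 6 = (S + r) + 6 = 6 + S + r)
P(-5, u)*f(24, -1) = (6 + 6 - 5)*(-3 + 24) = 7*21 = 147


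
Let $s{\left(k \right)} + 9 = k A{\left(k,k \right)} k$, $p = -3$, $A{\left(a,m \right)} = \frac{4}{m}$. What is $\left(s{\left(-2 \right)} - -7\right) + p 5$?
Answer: $-25$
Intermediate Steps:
$s{\left(k \right)} = -9 + 4 k$ ($s{\left(k \right)} = -9 + k \frac{4}{k} k = -9 + 4 k$)
$\left(s{\left(-2 \right)} - -7\right) + p 5 = \left(\left(-9 + 4 \left(-2\right)\right) - -7\right) - 15 = \left(\left(-9 - 8\right) + 7\right) - 15 = \left(-17 + 7\right) - 15 = -10 - 15 = -25$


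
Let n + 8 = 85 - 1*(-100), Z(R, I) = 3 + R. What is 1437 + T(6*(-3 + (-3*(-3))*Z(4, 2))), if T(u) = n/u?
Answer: 172499/120 ≈ 1437.5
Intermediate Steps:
n = 177 (n = -8 + (85 - 1*(-100)) = -8 + (85 + 100) = -8 + 185 = 177)
T(u) = 177/u
1437 + T(6*(-3 + (-3*(-3))*Z(4, 2))) = 1437 + 177/((6*(-3 + (-3*(-3))*(3 + 4)))) = 1437 + 177/((6*(-3 + 9*7))) = 1437 + 177/((6*(-3 + 63))) = 1437 + 177/((6*60)) = 1437 + 177/360 = 1437 + 177*(1/360) = 1437 + 59/120 = 172499/120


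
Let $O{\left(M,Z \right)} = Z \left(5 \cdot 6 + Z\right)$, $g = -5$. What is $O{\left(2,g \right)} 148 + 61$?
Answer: $-18439$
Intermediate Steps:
$O{\left(M,Z \right)} = Z \left(30 + Z\right)$
$O{\left(2,g \right)} 148 + 61 = - 5 \left(30 - 5\right) 148 + 61 = \left(-5\right) 25 \cdot 148 + 61 = \left(-125\right) 148 + 61 = -18500 + 61 = -18439$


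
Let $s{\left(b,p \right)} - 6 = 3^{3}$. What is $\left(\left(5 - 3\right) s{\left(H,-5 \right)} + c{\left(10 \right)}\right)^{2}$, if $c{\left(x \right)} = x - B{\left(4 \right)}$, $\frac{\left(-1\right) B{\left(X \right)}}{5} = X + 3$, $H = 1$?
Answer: $12321$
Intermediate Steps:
$B{\left(X \right)} = -15 - 5 X$ ($B{\left(X \right)} = - 5 \left(X + 3\right) = - 5 \left(3 + X\right) = -15 - 5 X$)
$s{\left(b,p \right)} = 33$ ($s{\left(b,p \right)} = 6 + 3^{3} = 6 + 27 = 33$)
$c{\left(x \right)} = 35 + x$ ($c{\left(x \right)} = x - \left(-15 - 20\right) = x - -35 = x + 35 = 35 + x$)
$\left(\left(5 - 3\right) s{\left(H,-5 \right)} + c{\left(10 \right)}\right)^{2} = \left(\left(5 - 3\right) 33 + \left(35 + 10\right)\right)^{2} = \left(2 \cdot 33 + 45\right)^{2} = \left(66 + 45\right)^{2} = 111^{2} = 12321$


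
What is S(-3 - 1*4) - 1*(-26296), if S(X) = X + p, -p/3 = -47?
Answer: 26430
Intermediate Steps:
p = 141 (p = -3*(-47) = 141)
S(X) = 141 + X (S(X) = X + 141 = 141 + X)
S(-3 - 1*4) - 1*(-26296) = (141 + (-3 - 1*4)) - 1*(-26296) = (141 + (-3 - 4)) + 26296 = (141 - 7) + 26296 = 134 + 26296 = 26430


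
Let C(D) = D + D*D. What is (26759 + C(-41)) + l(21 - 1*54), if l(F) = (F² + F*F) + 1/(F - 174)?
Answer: 6329438/207 ≈ 30577.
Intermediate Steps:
C(D) = D + D²
l(F) = 1/(-174 + F) + 2*F² (l(F) = (F² + F²) + 1/(-174 + F) = 2*F² + 1/(-174 + F) = 1/(-174 + F) + 2*F²)
(26759 + C(-41)) + l(21 - 1*54) = (26759 - 41*(1 - 41)) + (1 - 348*(21 - 1*54)² + 2*(21 - 1*54)³)/(-174 + (21 - 1*54)) = (26759 - 41*(-40)) + (1 - 348*(21 - 54)² + 2*(21 - 54)³)/(-174 + (21 - 54)) = (26759 + 1640) + (1 - 348*(-33)² + 2*(-33)³)/(-174 - 33) = 28399 + (1 - 348*1089 + 2*(-35937))/(-207) = 28399 - (1 - 378972 - 71874)/207 = 28399 - 1/207*(-450845) = 28399 + 450845/207 = 6329438/207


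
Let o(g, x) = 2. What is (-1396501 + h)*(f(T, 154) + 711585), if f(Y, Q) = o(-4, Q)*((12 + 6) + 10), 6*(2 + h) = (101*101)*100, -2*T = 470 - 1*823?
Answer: -2618453882219/3 ≈ -8.7282e+11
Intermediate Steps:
T = 353/2 (T = -(470 - 1*823)/2 = -(470 - 823)/2 = -½*(-353) = 353/2 ≈ 176.50)
h = 510044/3 (h = -2 + ((101*101)*100)/6 = -2 + (10201*100)/6 = -2 + (⅙)*1020100 = -2 + 510050/3 = 510044/3 ≈ 1.7001e+5)
f(Y, Q) = 56 (f(Y, Q) = 2*((12 + 6) + 10) = 2*(18 + 10) = 2*28 = 56)
(-1396501 + h)*(f(T, 154) + 711585) = (-1396501 + 510044/3)*(56 + 711585) = -3679459/3*711641 = -2618453882219/3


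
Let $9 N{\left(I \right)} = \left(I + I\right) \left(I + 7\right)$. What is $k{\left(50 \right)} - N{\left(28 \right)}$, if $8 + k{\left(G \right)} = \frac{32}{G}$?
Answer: $- \frac{50656}{225} \approx -225.14$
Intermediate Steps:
$k{\left(G \right)} = -8 + \frac{32}{G}$
$N{\left(I \right)} = \frac{2 I \left(7 + I\right)}{9}$ ($N{\left(I \right)} = \frac{\left(I + I\right) \left(I + 7\right)}{9} = \frac{2 I \left(7 + I\right)}{9}$)
$k{\left(50 \right)} - N{\left(28 \right)} = \left(-8 + \frac{32}{50}\right) - \frac{2}{9} \cdot 28 \left(7 + 28\right) = \left(-8 + 32 \cdot \frac{1}{50}\right) - \frac{2}{9} \cdot 28 \cdot 35 = \left(-8 + \frac{16}{25}\right) - \frac{1960}{9} = - \frac{184}{25} - \frac{1960}{9} = - \frac{50656}{225}$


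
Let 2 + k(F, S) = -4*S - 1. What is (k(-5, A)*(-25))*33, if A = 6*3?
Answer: 61875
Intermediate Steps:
A = 18
k(F, S) = -3 - 4*S (k(F, S) = -2 + (-4*S - 1) = -2 + (-1 - 4*S) = -3 - 4*S)
(k(-5, A)*(-25))*33 = ((-3 - 4*18)*(-25))*33 = ((-3 - 72)*(-25))*33 = -75*(-25)*33 = 1875*33 = 61875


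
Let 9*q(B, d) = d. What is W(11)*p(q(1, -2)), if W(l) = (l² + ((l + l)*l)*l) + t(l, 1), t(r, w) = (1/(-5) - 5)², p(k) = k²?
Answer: 93668/675 ≈ 138.77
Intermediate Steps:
q(B, d) = d/9
t(r, w) = 676/25 (t(r, w) = (-⅕ - 5)² = (-26/5)² = 676/25)
W(l) = 676/25 + l² + 2*l³ (W(l) = (l² + ((l + l)*l)*l) + 676/25 = (l² + ((2*l)*l)*l) + 676/25 = (l² + (2*l²)*l) + 676/25 = (l² + 2*l³) + 676/25 = 676/25 + l² + 2*l³)
W(11)*p(q(1, -2)) = (676/25 + 11² + 2*11³)*((⅑)*(-2))² = (676/25 + 121 + 2*1331)*(-2/9)² = (676/25 + 121 + 2662)*(4/81) = (70251/25)*(4/81) = 93668/675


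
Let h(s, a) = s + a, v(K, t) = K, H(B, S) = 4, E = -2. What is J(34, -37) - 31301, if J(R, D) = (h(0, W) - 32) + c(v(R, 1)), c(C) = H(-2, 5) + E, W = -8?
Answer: -31339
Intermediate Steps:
h(s, a) = a + s
c(C) = 2 (c(C) = 4 - 2 = 2)
J(R, D) = -38 (J(R, D) = ((-8 + 0) - 32) + 2 = (-8 - 32) + 2 = -40 + 2 = -38)
J(34, -37) - 31301 = -38 - 31301 = -31339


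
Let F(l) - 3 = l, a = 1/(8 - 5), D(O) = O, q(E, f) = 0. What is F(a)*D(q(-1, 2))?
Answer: 0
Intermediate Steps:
a = ⅓ (a = 1/3 = ⅓ ≈ 0.33333)
F(l) = 3 + l
F(a)*D(q(-1, 2)) = (3 + ⅓)*0 = (10/3)*0 = 0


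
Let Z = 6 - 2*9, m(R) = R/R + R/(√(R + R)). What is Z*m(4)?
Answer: -12 - 12*√2 ≈ -28.971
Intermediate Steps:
m(R) = 1 + √2*√R/2 (m(R) = 1 + R/(√(2*R)) = 1 + R/((√2*√R)) = 1 + R*(√2/(2*√R)) = 1 + √2*√R/2)
Z = -12 (Z = 6 - 18 = -12)
Z*m(4) = -12*(1 + √2*√4/2) = -12*(1 + (½)*√2*2) = -12*(1 + √2) = -12 - 12*√2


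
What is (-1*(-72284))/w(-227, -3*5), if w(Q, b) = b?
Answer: -72284/15 ≈ -4818.9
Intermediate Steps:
(-1*(-72284))/w(-227, -3*5) = (-1*(-72284))/((-3*5)) = 72284/(-15) = 72284*(-1/15) = -72284/15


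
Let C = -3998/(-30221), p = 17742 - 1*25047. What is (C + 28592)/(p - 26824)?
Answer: -864082830/1031412509 ≈ -0.83777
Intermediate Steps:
p = -7305 (p = 17742 - 25047 = -7305)
C = 3998/30221 (C = -3998*(-1/30221) = 3998/30221 ≈ 0.13229)
(C + 28592)/(p - 26824) = (3998/30221 + 28592)/(-7305 - 26824) = (864082830/30221)/(-34129) = (864082830/30221)*(-1/34129) = -864082830/1031412509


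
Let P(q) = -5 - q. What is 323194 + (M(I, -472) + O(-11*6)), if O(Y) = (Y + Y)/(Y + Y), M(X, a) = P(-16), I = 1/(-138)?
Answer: 323206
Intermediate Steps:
I = -1/138 ≈ -0.0072464
M(X, a) = 11 (M(X, a) = -5 - 1*(-16) = -5 + 16 = 11)
O(Y) = 1 (O(Y) = (2*Y)/((2*Y)) = (2*Y)*(1/(2*Y)) = 1)
323194 + (M(I, -472) + O(-11*6)) = 323194 + (11 + 1) = 323194 + 12 = 323206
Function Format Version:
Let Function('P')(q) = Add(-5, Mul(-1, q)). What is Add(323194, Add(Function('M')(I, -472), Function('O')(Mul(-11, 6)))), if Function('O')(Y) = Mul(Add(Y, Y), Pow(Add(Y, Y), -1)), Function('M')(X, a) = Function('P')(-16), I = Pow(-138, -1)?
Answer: 323206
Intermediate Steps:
I = Rational(-1, 138) ≈ -0.0072464
Function('M')(X, a) = 11 (Function('M')(X, a) = Add(-5, Mul(-1, -16)) = Add(-5, 16) = 11)
Function('O')(Y) = 1 (Function('O')(Y) = Mul(Mul(2, Y), Pow(Mul(2, Y), -1)) = Mul(Mul(2, Y), Mul(Rational(1, 2), Pow(Y, -1))) = 1)
Add(323194, Add(Function('M')(I, -472), Function('O')(Mul(-11, 6)))) = Add(323194, Add(11, 1)) = Add(323194, 12) = 323206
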